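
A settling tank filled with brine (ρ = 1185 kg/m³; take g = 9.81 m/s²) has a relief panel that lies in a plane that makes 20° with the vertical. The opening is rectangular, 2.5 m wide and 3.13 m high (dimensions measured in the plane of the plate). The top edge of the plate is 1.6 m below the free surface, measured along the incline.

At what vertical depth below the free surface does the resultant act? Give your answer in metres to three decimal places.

h_p = 3.217 m

γ = ρg = 1185 × 9.81 / 1000 = 11.62485 kN/m³.
The plate makes 20° with the vertical, i.e. θ = 90° − 20° = 70° to the horizontal. Measuring y along the incline from the free-surface line, vertical depth h = y·sinθ with sinθ = 0.939693.
The centroid lies 3.13/2 = 1.565 m below the top edge, so y_c = 1.6 + 1.565 = 3.165 m and h_c = 3.165 × 0.939693 = 2.97413 m.
A = 2.5 × 3.13 = 7.825 m².
Resultant F = γ·h_c·A = 11.62485 × 2.97413 × 7.825 = 270.54 kN.
I_c = b·h³/12 = 2.5 × 3.13³/12 = 6.3884 m⁴.
Centre of pressure: y_p = y_c + I_c/(y_c·A) = 3.165 + 6.3884/(3.165 × 7.825) = 3.165 + 0.257949 = 3.42295 m along the plane.
Vertically, h_p = y_p·sinθ = 3.42295 × 0.939693 = 3.21652 m.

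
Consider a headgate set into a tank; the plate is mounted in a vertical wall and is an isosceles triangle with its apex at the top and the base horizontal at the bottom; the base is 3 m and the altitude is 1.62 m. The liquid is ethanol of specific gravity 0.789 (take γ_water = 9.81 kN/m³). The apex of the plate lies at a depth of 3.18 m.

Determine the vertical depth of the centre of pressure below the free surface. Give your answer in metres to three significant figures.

h_p = 4.29 m

γ = 0.789 × 9.81 = 7.74009 kN/m³.
With the apex up, the centroid sits 2h/3 = 2 × 1.62/3 = 1.08 m below the apex, so the centroid depth is h_c = 3.18 + 1.08 = 4.26 m.
A = ½ × 3 × 1.62 = 2.43 m².
Resultant F = γ·h_c·A = 7.74009 × 4.26 × 2.43 = 80.1239 kN.
I_c = b·h³/36 = 3 × 1.62³/36 = 0.354294 m⁴.
Centre of pressure: y_p = y_c + I_c/(y_c·A) = 4.26 + 0.354294/(4.26 × 2.43) = 4.26 + 0.0342254 = 4.29423 m along the plane.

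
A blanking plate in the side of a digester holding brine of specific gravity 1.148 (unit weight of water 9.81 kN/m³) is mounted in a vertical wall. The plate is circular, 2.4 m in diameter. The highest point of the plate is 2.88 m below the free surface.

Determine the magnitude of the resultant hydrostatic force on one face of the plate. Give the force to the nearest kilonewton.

γ = 1.148 × 9.81 = 11.26188 kN/m³.
The centroid is at the centre, 1.2 m below the top of the plate, so the centroid depth is h_c = 2.88 + 1.2 = 4.08 m.
A = π(1.2)² = 4.52389 m².
Resultant F = γ·h_c·A = 11.26188 × 4.08 × 4.52389 = 207.866 kN.

F ≈ 208 kN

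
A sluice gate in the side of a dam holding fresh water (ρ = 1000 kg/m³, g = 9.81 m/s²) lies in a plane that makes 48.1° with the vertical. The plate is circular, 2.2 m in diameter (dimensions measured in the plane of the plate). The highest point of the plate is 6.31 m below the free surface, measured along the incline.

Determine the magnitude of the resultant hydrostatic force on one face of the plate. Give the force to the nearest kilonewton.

F ≈ 185 kN

γ = ρg = 1000 × 9.81 = 9810 N/m³ = 9.81 kN/m³.
The plate makes 48.1° with the vertical, i.e. θ = 90° − 48.1° = 41.9° to the horizontal. Measuring y along the incline from the free-surface line, vertical depth h = y·sinθ with sinθ = 0.667833.
The centroid is at the centre, 1.1 m below the top of the plate, so y_c = 6.31 + 1.1 = 7.41 m and h_c = 7.41 × 0.667833 = 4.94864 m.
A = π(1.1)² = 3.80133 m².
Resultant F = γ·h_c·A = 9.81 × 4.94864 × 3.80133 = 184.54 kN.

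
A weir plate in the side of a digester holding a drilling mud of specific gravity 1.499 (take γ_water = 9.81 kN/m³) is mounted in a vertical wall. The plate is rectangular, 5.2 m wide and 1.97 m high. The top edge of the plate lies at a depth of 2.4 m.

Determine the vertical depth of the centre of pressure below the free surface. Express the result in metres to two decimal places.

h_p = 3.48 m

γ = 1.499 × 9.81 = 14.70519 kN/m³.
The centroid lies 1.97/2 = 0.985 m below the top edge, so the centroid depth is h_c = 2.4 + 0.985 = 3.385 m.
A = 5.2 × 1.97 = 10.244 m².
Resultant F = γ·h_c·A = 14.70519 × 3.385 × 10.244 = 509.916 kN.
I_c = b·h³/12 = 5.2 × 1.97³/12 = 3.31299 m⁴.
Centre of pressure: y_p = y_c + I_c/(y_c·A) = 3.385 + 3.31299/(3.385 × 10.244) = 3.385 + 0.0955415 = 3.48054 m along the plane.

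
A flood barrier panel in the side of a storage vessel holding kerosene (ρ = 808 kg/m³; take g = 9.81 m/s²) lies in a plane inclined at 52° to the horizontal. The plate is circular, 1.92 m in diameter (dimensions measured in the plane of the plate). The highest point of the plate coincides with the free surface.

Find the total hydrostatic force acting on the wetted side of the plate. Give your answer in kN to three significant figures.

F ≈ 17.4 kN

γ = ρg = 808 × 9.81 / 1000 = 7.92648 kN/m³.
Let θ = 52° be the plate's angle to the horizontal; measure y along the incline from where the plane meets the free surface. Vertical depth h = y·sinθ with sinθ = 0.788011.
The centroid is at the centre, 0.96 m below the top of the plate, so y_c = 0.96 m and h_c = 0.96 × 0.788011 = 0.756491 m.
A = π(0.96)² = 2.89529 m².
Resultant F = γ·h_c·A = 7.92648 × 0.756491 × 2.89529 = 17.3611 kN.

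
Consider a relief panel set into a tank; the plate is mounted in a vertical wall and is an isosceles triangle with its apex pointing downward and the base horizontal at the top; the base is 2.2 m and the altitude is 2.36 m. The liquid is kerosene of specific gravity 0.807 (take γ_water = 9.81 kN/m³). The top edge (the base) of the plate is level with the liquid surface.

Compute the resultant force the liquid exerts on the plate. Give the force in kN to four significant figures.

γ = 0.807 × 9.81 = 7.91667 kN/m³.
With the apex down, the centroid sits h/3 = 2.36/3 = 0.786667 m below the base (the top edge), so the centroid depth is h_c = 0.786667 m.
A = ½ × 2.2 × 2.36 = 2.596 m².
Resultant F = γ·h_c·A = 7.91667 × 0.786667 × 2.596 = 16.1673 kN.

F ≈ 16.17 kN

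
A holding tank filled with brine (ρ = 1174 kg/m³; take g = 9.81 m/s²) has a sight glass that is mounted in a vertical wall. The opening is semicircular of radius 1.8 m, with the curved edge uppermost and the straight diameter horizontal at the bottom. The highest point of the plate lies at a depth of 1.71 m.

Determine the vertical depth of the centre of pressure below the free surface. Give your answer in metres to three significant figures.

h_p = 2.83 m

γ = ρg = 1174 × 9.81 / 1000 = 11.51694 kN/m³.
The centroid lies 4r/(3π) = 0.763944 m above the diameter, so r − 4r/(3π) = 1.8 − 0.763944 = 1.03606 m below the topmost point, so the centroid depth is h_c = 1.71 + 1.03606 = 2.74606 m.
A = πr²/2 = π × 1.8²/2 = 5.08938 m².
Resultant F = γ·h_c·A = 11.51694 × 2.74606 × 5.08938 = 160.958 kN.
I_c = (π/8 − 8/(9π))·r⁴ = 0.109757 × 1.8⁴ = 1.15219 m⁴.
Centre of pressure: y_p = y_c + I_c/(y_c·A) = 2.74606 + 1.15219/(2.74606 × 5.08938) = 2.74606 + 0.0824421 = 2.8285 m along the plane.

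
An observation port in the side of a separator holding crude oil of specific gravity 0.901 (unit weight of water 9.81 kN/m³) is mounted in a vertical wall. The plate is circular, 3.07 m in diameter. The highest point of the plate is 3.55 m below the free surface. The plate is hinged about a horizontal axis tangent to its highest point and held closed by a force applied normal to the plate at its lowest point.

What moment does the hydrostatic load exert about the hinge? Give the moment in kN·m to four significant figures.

γ = 0.901 × 9.81 = 8.83881 kN/m³.
The centroid is at the centre, 1.535 m below the top of the plate, so the centroid depth is h_c = 3.55 + 1.535 = 5.085 m.
A = π(1.535)² = 7.4023 m².
Resultant F = γ·h_c·A = 8.83881 × 5.085 × 7.4023 = 332.699 kN.
I_c = πr⁴/4 = π × 1.535⁴/4 = 4.36037 m⁴.
Centre of pressure: y_p = y_c + I_c/(y_c·A) = 5.085 + 4.36037/(5.085 × 7.4023) = 5.085 + 0.115842 = 5.20084 m along the plane.
The resultant acts 1.535 + 0.115842 = 1.65084 m (along the plate) below the hinge at the top edge, so the moment about the hinge is M = F × 1.65084 = 332.699 × 1.65084 = 549.233 kN·m.

M ≈ 549.2 kN·m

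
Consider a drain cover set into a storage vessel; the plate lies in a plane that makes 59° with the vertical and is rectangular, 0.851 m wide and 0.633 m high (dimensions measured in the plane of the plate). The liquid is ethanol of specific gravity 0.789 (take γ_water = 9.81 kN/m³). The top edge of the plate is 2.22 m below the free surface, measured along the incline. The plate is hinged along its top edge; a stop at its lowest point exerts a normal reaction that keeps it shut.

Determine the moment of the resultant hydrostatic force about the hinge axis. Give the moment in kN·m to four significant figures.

γ = 0.789 × 9.81 = 7.74009 kN/m³.
The plate makes 59° with the vertical, i.e. θ = 90° − 59° = 31° to the horizontal. Measuring y along the incline from the free-surface line, vertical depth h = y·sinθ with sinθ = 0.515038.
The centroid lies 0.633/2 = 0.3165 m below the top edge, so y_c = 2.22 + 0.3165 = 2.5365 m and h_c = 2.5365 × 0.515038 = 1.30639 m.
A = 0.851 × 0.633 = 0.538683 m².
Resultant F = γ·h_c·A = 7.74009 × 1.30639 × 0.538683 = 5.44693 kN.
I_c = b·h³/12 = 0.851 × 0.633³/12 = 0.017987 m⁴.
Centre of pressure: y_p = y_c + I_c/(y_c·A) = 2.5365 + 0.017987/(2.5365 × 0.538683) = 2.5365 + 0.0131641 = 2.54966 m along the plane.
The resultant acts 0.3165 + 0.0131641 = 0.329664 m (along the plate) below the hinge at the top edge, so the moment about the hinge is M = F × 0.329664 = 5.44693 × 0.329664 = 1.79566 kN·m.

M ≈ 1.796 kN·m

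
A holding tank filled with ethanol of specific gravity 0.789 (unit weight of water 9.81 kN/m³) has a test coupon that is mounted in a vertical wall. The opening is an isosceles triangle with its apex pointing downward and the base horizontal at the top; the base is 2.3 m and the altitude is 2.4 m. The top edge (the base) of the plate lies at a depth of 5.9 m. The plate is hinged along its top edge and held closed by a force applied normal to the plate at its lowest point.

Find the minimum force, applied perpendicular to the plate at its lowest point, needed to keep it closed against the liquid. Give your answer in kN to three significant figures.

γ = 0.789 × 9.81 = 7.74009 kN/m³.
With the apex down, the centroid sits h/3 = 2.4/3 = 0.8 m below the base (the top edge), so the centroid depth is h_c = 5.9 + 0.8 = 6.7 m.
A = ½ × 2.3 × 2.4 = 2.76 m².
Resultant F = γ·h_c·A = 7.74009 × 6.7 × 2.76 = 143.13 kN.
I_c = b·h³/36 = 2.3 × 2.4³/36 = 0.8832 m⁴.
Centre of pressure: y_p = y_c + I_c/(y_c·A) = 6.7 + 0.8832/(6.7 × 2.76) = 6.7 + 0.0477612 = 6.74776 m along the plane.
The resultant acts 0.8 + 0.0477612 = 0.847761 m (along the plate) below the hinge at the top edge, so the moment about the hinge is M = F × 0.847761 = 143.13 × 0.847761 = 121.34 kN·m.
A normal force at the bottom, 2.4 m from the hinge, must supply this moment: P = 121.34/2.4 = 50.5583 kN.

P ≈ 50.6 kN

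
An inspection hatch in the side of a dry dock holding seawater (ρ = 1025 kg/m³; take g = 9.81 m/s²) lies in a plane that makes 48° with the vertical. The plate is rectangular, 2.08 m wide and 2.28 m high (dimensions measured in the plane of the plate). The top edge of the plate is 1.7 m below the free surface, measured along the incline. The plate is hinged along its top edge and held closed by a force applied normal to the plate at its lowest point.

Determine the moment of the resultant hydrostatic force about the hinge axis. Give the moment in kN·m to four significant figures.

M ≈ 117.1 kN·m

γ = ρg = 1025 × 9.81 / 1000 = 10.05525 kN/m³.
The plate makes 48° with the vertical, i.e. θ = 90° − 48° = 42° to the horizontal. Measuring y along the incline from the free-surface line, vertical depth h = y·sinθ with sinθ = 0.669131.
The centroid lies 2.28/2 = 1.14 m below the top edge, so y_c = 1.7 + 1.14 = 2.84 m and h_c = 2.84 × 0.669131 = 1.90033 m.
A = 2.08 × 2.28 = 4.7424 m².
Resultant F = γ·h_c·A = 10.05525 × 1.90033 × 4.7424 = 90.6192 kN.
I_c = b·h³/12 = 2.08 × 2.28³/12 = 2.05441 m⁴.
Centre of pressure: y_p = y_c + I_c/(y_c·A) = 2.84 + 2.05441/(2.84 × 4.7424) = 2.84 + 0.152535 = 2.99253 m along the plane.
The resultant acts 1.14 + 0.152535 = 1.29253 m (along the plate) below the hinge at the top edge, so the moment about the hinge is M = F × 1.29253 = 90.6192 × 1.29253 = 117.128 kN·m.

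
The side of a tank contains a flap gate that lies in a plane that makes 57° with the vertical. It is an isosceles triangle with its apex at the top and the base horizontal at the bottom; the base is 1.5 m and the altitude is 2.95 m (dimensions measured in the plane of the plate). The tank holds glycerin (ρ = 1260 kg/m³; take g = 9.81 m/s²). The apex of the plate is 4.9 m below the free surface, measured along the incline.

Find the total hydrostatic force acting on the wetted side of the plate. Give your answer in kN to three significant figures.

γ = ρg = 1260 × 9.81 / 1000 = 12.3606 kN/m³.
The plate makes 57° with the vertical, i.e. θ = 90° − 57° = 33° to the horizontal. Measuring y along the incline from the free-surface line, vertical depth h = y·sinθ with sinθ = 0.544639.
With the apex up, the centroid sits 2h/3 = 2 × 2.95/3 = 1.96667 m below the apex, so y_c = 4.9 + 1.96667 = 6.86667 m and h_c = 6.86667 × 0.544639 = 3.73986 m.
A = ½ × 1.5 × 2.95 = 2.2125 m².
Resultant F = γ·h_c·A = 12.3606 × 3.73986 × 2.2125 = 102.277 kN.

F ≈ 102 kN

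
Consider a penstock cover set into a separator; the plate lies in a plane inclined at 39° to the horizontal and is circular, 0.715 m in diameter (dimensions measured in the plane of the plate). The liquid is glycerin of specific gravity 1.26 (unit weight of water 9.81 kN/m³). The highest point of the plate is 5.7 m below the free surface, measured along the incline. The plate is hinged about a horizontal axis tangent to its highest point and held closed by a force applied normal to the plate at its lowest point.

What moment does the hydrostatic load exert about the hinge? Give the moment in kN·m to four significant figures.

M ≈ 6.863 kN·m

γ = 1.26 × 9.81 = 12.3606 kN/m³.
Let θ = 39° be the plate's angle to the horizontal; measure y along the incline from where the plane meets the free surface. Vertical depth h = y·sinθ with sinθ = 0.629320.
The centroid is at the centre, 0.3575 m below the top of the plate, so y_c = 5.7 + 0.3575 = 6.0575 m and h_c = 6.0575 × 0.629320 = 3.81211 m.
A = π(0.3575)² = 0.401515 m².
Resultant F = γ·h_c·A = 12.3606 × 3.81211 × 0.401515 = 18.9194 kN.
I_c = πr⁴/4 = π × 0.3575⁴/4 = 0.012829 m⁴.
Centre of pressure: y_p = y_c + I_c/(y_c·A) = 6.0575 + 0.012829/(6.0575 × 0.401515) = 6.0575 + 0.0052747 = 6.06277 m along the plane.
The resultant acts 0.3575 + 0.0052747 = 0.362775 m (along the plate) below the hinge at the top edge, so the moment about the hinge is M = F × 0.362775 = 18.9194 × 0.362775 = 6.86349 kN·m.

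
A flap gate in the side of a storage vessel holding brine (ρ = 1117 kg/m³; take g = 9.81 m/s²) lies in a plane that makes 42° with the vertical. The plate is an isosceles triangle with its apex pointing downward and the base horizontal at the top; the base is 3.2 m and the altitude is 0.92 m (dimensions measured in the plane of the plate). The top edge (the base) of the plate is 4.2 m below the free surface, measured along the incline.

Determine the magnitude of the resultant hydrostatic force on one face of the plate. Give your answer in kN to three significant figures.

F ≈ 54.0 kN

γ = ρg = 1117 × 9.81 / 1000 = 10.95777 kN/m³.
The plate makes 42° with the vertical, i.e. θ = 90° − 42° = 48° to the horizontal. Measuring y along the incline from the free-surface line, vertical depth h = y·sinθ with sinθ = 0.743145.
With the apex down, the centroid sits h/3 = 0.92/3 = 0.306667 m below the base (the top edge), so y_c = 4.2 + 0.306667 = 4.50667 m and h_c = 4.50667 × 0.743145 = 3.34911 m.
A = ½ × 3.2 × 0.92 = 1.472 m².
Resultant F = γ·h_c·A = 10.95777 × 3.34911 × 1.472 = 54.0206 kN.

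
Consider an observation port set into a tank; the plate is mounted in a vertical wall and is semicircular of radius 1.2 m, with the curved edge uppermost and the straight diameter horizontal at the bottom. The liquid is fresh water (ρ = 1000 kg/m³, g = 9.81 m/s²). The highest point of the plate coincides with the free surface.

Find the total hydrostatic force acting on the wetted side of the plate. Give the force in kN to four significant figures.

γ = ρg = 1000 × 9.81 = 9810 N/m³ = 9.81 kN/m³.
The centroid lies 4r/(3π) = 0.509296 m above the diameter, so r − 4r/(3π) = 1.2 − 0.509296 = 0.690704 m below the topmost point, so the centroid depth is h_c = 0.690704 m.
A = πr²/2 = π × 1.2²/2 = 2.26195 m².
Resultant F = γ·h_c·A = 9.81 × 0.690704 × 2.26195 = 15.3265 kN.

F ≈ 15.33 kN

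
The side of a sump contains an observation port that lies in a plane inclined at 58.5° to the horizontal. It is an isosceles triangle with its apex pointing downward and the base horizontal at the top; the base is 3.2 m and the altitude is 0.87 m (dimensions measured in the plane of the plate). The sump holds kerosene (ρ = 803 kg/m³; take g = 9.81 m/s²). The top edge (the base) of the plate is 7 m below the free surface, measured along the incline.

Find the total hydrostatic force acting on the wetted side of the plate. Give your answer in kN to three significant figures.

γ = ρg = 803 × 9.81 / 1000 = 7.87743 kN/m³.
Let θ = 58.5° be the plate's angle to the horizontal; measure y along the incline from where the plane meets the free surface. Vertical depth h = y·sinθ with sinθ = 0.852640.
With the apex down, the centroid sits h/3 = 0.87/3 = 0.29 m below the base (the top edge), so y_c = 7 + 0.29 = 7.29 m and h_c = 7.29 × 0.852640 = 6.21575 m.
A = ½ × 3.2 × 0.87 = 1.392 m².
Resultant F = γ·h_c·A = 7.87743 × 6.21575 × 1.392 = 68.1581 kN.

F ≈ 68.2 kN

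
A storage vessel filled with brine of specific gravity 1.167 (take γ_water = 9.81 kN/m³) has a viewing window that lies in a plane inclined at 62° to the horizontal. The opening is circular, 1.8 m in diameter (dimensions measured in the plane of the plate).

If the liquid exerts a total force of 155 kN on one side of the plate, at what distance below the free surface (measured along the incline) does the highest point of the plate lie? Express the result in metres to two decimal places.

y_top ≈ 5.13 m

γ = 1.167 × 9.81 = 11.44827 kN/m³.
A = π(0.9)² = 2.54469 m².
From F = γ·h_c·A, the centroid depth is h_c = 155/(11.44827 × 2.54469) = 5.32056 m.
Let θ = 62° be the plate's angle to the horizontal; measure y along the incline from where the plane meets the free surface. Vertical depth h = y·sinθ with sinθ = 0.882948.
Along the incline, y_c = h_c/sinθ = 5.32056/0.882948 = 6.0259 m.
The centroid is at the centre, 0.9 m below the top of the plate, so the highest point sits at y_top = 6.0259 − 0.9 = 5.1259 m along the incline.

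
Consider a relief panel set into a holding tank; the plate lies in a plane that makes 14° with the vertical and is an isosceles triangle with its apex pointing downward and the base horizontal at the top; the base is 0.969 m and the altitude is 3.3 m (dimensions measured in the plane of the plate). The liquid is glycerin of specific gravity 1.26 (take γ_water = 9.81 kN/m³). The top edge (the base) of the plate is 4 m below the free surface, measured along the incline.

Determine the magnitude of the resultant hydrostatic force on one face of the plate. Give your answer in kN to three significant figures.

F ≈ 97.8 kN

γ = 1.26 × 9.81 = 12.3606 kN/m³.
The plate makes 14° with the vertical, i.e. θ = 90° − 14° = 76° to the horizontal. Measuring y along the incline from the free-surface line, vertical depth h = y·sinθ with sinθ = 0.970296.
With the apex down, the centroid sits h/3 = 3.3/3 = 1.1 m below the base (the top edge), so y_c = 4 + 1.1 = 5.1 m and h_c = 5.1 × 0.970296 = 4.94851 m.
A = ½ × 0.969 × 3.3 = 1.59885 m².
Resultant F = γ·h_c·A = 12.3606 × 4.94851 × 1.59885 = 97.7961 kN.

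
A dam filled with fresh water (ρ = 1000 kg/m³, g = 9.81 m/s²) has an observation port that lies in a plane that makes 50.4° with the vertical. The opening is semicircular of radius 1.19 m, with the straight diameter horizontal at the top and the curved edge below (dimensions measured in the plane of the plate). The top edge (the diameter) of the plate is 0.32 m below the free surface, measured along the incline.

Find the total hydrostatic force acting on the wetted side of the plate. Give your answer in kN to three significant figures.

γ = ρg = 1000 × 9.81 = 9810 N/m³ = 9.81 kN/m³.
The plate makes 50.4° with the vertical, i.e. θ = 90° − 50.4° = 39.6° to the horizontal. Measuring y along the incline from the free-surface line, vertical depth h = y·sinθ with sinθ = 0.637424.
The centroid of a semicircle lies 4r/(3π) = 0.505052 m from the diameter, here below the top edge, so y_c = 0.32 + 0.505052 = 0.825052 m and h_c = 0.825052 × 0.637424 = 0.525908 m.
A = πr²/2 = π × 1.19²/2 = 2.2244 m².
Resultant F = γ·h_c·A = 9.81 × 0.525908 × 2.2244 = 11.476 kN.

F ≈ 11.5 kN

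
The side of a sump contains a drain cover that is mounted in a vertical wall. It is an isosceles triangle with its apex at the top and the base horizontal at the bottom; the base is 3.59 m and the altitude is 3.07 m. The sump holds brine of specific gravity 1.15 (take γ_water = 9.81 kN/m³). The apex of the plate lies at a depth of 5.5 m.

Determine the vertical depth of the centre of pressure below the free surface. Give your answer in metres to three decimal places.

γ = 1.15 × 9.81 = 11.2815 kN/m³.
With the apex up, the centroid sits 2h/3 = 2 × 3.07/3 = 2.04667 m below the apex, so the centroid depth is h_c = 5.5 + 2.04667 = 7.54667 m.
A = ½ × 3.59 × 3.07 = 5.51065 m².
Resultant F = γ·h_c·A = 11.2815 × 7.54667 × 5.51065 = 469.164 kN.
I_c = b·h³/36 = 3.59 × 3.07³/36 = 2.88541 m⁴.
Centre of pressure: y_p = y_c + I_c/(y_c·A) = 7.54667 + 2.88541/(7.54667 × 5.51065) = 7.54667 + 0.0693824 = 7.61605 m along the plane.

h_p = 7.616 m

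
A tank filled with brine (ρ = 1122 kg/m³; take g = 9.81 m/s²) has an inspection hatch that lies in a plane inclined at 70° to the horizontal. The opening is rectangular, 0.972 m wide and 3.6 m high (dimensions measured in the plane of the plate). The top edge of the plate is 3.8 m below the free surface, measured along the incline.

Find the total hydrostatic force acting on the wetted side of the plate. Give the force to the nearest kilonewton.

F ≈ 203 kN

γ = ρg = 1122 × 9.81 / 1000 = 11.00682 kN/m³.
Let θ = 70° be the plate's angle to the horizontal; measure y along the incline from where the plane meets the free surface. Vertical depth h = y·sinθ with sinθ = 0.939693.
The centroid lies 3.6/2 = 1.8 m below the top edge, so y_c = 3.8 + 1.8 = 5.6 m and h_c = 5.6 × 0.939693 = 5.26228 m.
A = 0.972 × 3.6 = 3.4992 m².
Resultant F = γ·h_c·A = 11.00682 × 5.26228 × 3.4992 = 202.677 kN.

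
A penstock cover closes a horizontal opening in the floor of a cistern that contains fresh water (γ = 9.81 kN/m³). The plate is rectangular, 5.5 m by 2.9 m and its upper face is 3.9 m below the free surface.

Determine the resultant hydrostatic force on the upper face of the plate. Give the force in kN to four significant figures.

γ = 9.81 kN/m³.
The plate is horizontal, so pressure is uniform at p = γ·h = 9.81 × 3.9 = 38.259 kN/m².
A = 5.5 × 2.9 = 15.95 m².
F = p·A = 38.259 × 15.95 = 610.231 kN.

F ≈ 610.2 kN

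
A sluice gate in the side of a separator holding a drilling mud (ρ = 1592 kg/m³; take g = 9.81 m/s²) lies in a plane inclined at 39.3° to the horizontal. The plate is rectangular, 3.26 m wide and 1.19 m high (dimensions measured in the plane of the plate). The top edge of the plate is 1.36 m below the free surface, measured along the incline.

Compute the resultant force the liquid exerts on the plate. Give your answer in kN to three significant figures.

F ≈ 75.0 kN

γ = ρg = 1592 × 9.81 / 1000 = 15.61752 kN/m³.
Let θ = 39.3° be the plate's angle to the horizontal; measure y along the incline from where the plane meets the free surface. Vertical depth h = y·sinθ with sinθ = 0.633381.
The centroid lies 1.19/2 = 0.595 m below the top edge, so y_c = 1.36 + 0.595 = 1.955 m and h_c = 1.955 × 0.633381 = 1.23826 m.
A = 3.26 × 1.19 = 3.8794 m².
Resultant F = γ·h_c·A = 15.61752 × 1.23826 × 3.8794 = 75.022 kN.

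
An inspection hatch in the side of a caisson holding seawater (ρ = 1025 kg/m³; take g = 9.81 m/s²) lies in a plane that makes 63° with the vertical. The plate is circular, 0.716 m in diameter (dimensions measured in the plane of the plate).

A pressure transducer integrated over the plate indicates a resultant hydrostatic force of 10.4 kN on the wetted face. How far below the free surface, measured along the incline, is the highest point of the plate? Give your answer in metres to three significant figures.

y_top ≈ 5.30 m

γ = ρg = 1025 × 9.81 / 1000 = 10.05525 kN/m³.
A = π(0.358)² = 0.402639 m².
From F = γ·h_c·A, the centroid depth is h_c = 10.4/(10.05525 × 0.402639) = 2.56877 m.
The plate makes 63° with the vertical, i.e. θ = 90° − 63° = 27° to the horizontal. Measuring y along the incline from the free-surface line, vertical depth h = y·sinθ with sinθ = 0.453990.
Along the incline, y_c = h_c/sinθ = 2.56877/0.453990 = 5.65821 m.
The centroid is at the centre, 0.358 m below the top of the plate, so the highest point sits at y_top = 5.65821 − 0.358 = 5.30021 m along the incline.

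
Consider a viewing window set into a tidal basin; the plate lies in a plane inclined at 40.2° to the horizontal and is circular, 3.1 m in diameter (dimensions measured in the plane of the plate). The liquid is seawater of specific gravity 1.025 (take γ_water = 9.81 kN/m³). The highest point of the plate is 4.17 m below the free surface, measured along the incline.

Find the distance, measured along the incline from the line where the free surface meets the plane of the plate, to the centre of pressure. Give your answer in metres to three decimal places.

γ = 1.025 × 9.81 = 10.05525 kN/m³.
Let θ = 40.2° be the plate's angle to the horizontal; measure y along the incline from where the plane meets the free surface. Vertical depth h = y·sinθ with sinθ = 0.645458.
The centroid is at the centre, 1.55 m below the top of the plate, so y_c = 4.17 + 1.55 = 5.72 m and h_c = 5.72 × 0.645458 = 3.69202 m.
A = π(1.55)² = 7.54768 m².
Resultant F = γ·h_c·A = 10.05525 × 3.69202 × 7.54768 = 280.201 kN.
I_c = πr⁴/4 = π × 1.55⁴/4 = 4.53332 m⁴.
Centre of pressure: y_p = y_c + I_c/(y_c·A) = 5.72 + 4.53332/(5.72 × 7.54768) = 5.72 + 0.105004 = 5.825 m along the plane.

y_p = 5.825 m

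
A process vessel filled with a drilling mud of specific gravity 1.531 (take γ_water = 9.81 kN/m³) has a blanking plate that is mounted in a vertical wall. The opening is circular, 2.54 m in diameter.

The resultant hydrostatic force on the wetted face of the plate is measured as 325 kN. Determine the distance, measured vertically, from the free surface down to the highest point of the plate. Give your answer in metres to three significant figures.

γ = 1.531 × 9.81 = 15.01911 kN/m³.
A = π(1.27)² = 5.06707 m².
From F = γ·h_c·A, the centroid depth is h_c = 325/(15.01911 × 5.06707) = 4.27053 m.
The centroid is at the centre, 1.27 m below the top of the plate, so the highest point sits at h_top = 4.27053 − 1.27 = 3.00053 m below the surface.

d_top ≈ 3.00 m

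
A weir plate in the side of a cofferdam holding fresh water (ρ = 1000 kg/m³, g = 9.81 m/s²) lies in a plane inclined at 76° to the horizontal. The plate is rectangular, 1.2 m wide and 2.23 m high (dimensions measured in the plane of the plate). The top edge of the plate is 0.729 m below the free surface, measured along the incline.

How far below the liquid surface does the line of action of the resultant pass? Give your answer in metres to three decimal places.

h_p = 2.007 m

γ = ρg = 1000 × 9.81 = 9810 N/m³ = 9.81 kN/m³.
Let θ = 76° be the plate's angle to the horizontal; measure y along the incline from where the plane meets the free surface. Vertical depth h = y·sinθ with sinθ = 0.970296.
The centroid lies 2.23/2 = 1.115 m below the top edge, so y_c = 0.729 + 1.115 = 1.844 m and h_c = 1.844 × 0.970296 = 1.78923 m.
A = 1.2 × 2.23 = 2.676 m².
Resultant F = γ·h_c·A = 9.81 × 1.78923 × 2.676 = 46.9701 kN.
I_c = b·h³/12 = 1.2 × 2.23³/12 = 1.10896 m⁴.
Centre of pressure: y_p = y_c + I_c/(y_c·A) = 1.844 + 1.10896/(1.844 × 2.676) = 1.844 + 0.224734 = 2.06873 m along the plane.
Vertically, h_p = y_p·sinθ = 2.06873 × 0.970296 = 2.00728 m.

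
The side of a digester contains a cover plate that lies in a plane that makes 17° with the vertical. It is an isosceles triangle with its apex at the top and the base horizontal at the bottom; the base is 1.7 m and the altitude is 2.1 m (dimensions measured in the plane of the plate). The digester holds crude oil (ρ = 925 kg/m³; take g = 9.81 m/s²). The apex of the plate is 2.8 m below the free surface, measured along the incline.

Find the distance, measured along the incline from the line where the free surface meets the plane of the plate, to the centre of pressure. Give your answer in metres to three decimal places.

γ = ρg = 925 × 9.81 / 1000 = 9.07425 kN/m³.
The plate makes 17° with the vertical, i.e. θ = 90° − 17° = 73° to the horizontal. Measuring y along the incline from the free-surface line, vertical depth h = y·sinθ with sinθ = 0.956305.
With the apex up, the centroid sits 2h/3 = 2 × 2.1/3 = 1.4 m below the apex, so y_c = 2.8 + 1.4 = 4.2 m and h_c = 4.2 × 0.956305 = 4.01648 m.
A = ½ × 1.7 × 2.1 = 1.785 m².
Resultant F = γ·h_c·A = 9.07425 × 4.01648 × 1.785 = 65.0571 kN.
I_c = b·h³/36 = 1.7 × 2.1³/36 = 0.437325 m⁴.
Centre of pressure: y_p = y_c + I_c/(y_c·A) = 4.2 + 0.437325/(4.2 × 1.785) = 4.2 + 0.0583333 = 4.25833 m along the plane.

y_p = 4.258 m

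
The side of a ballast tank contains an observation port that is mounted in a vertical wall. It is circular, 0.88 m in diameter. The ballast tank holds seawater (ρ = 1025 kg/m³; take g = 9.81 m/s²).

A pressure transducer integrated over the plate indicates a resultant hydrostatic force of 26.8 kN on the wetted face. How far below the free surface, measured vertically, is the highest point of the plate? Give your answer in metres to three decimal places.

γ = ρg = 1025 × 9.81 / 1000 = 10.05525 kN/m³.
A = π(0.44)² = 0.608212 m².
From F = γ·h_c·A, the centroid depth is h_c = 26.8/(10.05525 × 0.608212) = 4.38215 m.
The centroid is at the centre, 0.44 m below the top of the plate, so the highest point sits at h_top = 4.38215 − 0.44 = 3.94215 m below the surface.

d_top ≈ 3.942 m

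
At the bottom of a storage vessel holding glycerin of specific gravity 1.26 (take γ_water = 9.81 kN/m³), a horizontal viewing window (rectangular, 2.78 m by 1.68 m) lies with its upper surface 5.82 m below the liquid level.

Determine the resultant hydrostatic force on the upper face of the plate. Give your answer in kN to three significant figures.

γ = 1.26 × 9.81 = 12.3606 kN/m³.
The plate is horizontal, so pressure is uniform at p = γ·h = 12.3606 × 5.82 = 71.9387 kN/m².
A = 2.78 × 1.68 = 4.6704 m².
F = p·A = 71.9387 × 4.6704 = 335.983 kN.

F ≈ 336 kN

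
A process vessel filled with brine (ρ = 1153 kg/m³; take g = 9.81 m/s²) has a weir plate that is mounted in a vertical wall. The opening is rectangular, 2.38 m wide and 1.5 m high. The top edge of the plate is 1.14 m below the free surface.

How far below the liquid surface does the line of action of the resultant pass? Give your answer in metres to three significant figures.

h_p = 1.99 m

γ = ρg = 1153 × 9.81 / 1000 = 11.31093 kN/m³.
The centroid lies 1.5/2 = 0.75 m below the top edge, so the centroid depth is h_c = 1.14 + 0.75 = 1.89 m.
A = 2.38 × 1.5 = 3.57 m².
Resultant F = γ·h_c·A = 11.31093 × 1.89 × 3.57 = 76.3182 kN.
I_c = b·h³/12 = 2.38 × 1.5³/12 = 0.669375 m⁴.
Centre of pressure: y_p = y_c + I_c/(y_c·A) = 1.89 + 0.669375/(1.89 × 3.57) = 1.89 + 0.0992063 = 1.98921 m along the plane.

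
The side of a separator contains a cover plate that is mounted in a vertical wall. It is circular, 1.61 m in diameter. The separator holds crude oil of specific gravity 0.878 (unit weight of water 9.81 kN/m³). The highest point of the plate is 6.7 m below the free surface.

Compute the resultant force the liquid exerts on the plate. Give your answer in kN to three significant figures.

γ = 0.878 × 9.81 = 8.61318 kN/m³.
The centroid is at the centre, 0.805 m below the top of the plate, so the centroid depth is h_c = 6.7 + 0.805 = 7.505 m.
A = π(0.805)² = 2.03583 m².
Resultant F = γ·h_c·A = 8.61318 × 7.505 × 2.03583 = 131.6 kN.

F ≈ 132 kN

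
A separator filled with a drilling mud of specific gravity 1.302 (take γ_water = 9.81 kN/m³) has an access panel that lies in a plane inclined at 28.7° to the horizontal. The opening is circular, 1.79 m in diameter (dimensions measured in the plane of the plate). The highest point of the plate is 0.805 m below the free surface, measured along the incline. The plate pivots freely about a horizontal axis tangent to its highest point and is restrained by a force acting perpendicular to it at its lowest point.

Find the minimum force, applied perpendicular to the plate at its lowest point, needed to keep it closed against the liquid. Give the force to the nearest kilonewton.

γ = 1.302 × 9.81 = 12.77262 kN/m³.
Let θ = 28.7° be the plate's angle to the horizontal; measure y along the incline from where the plane meets the free surface. Vertical depth h = y·sinθ with sinθ = 0.480223.
The centroid is at the centre, 0.895 m below the top of the plate, so y_c = 0.805 + 0.895 = 1.7 m and h_c = 1.7 × 0.480223 = 0.816379 m.
A = π(0.895)² = 2.51649 m².
Resultant F = γ·h_c·A = 12.77262 × 0.816379 × 2.51649 = 26.2402 kN.
I_c = πr⁴/4 = π × 0.895⁴/4 = 0.503944 m⁴.
Centre of pressure: y_p = y_c + I_c/(y_c·A) = 1.7 + 0.503944/(1.7 × 2.51649) = 1.7 + 0.117798 = 1.8178 m along the plane.
The resultant acts 0.895 + 0.117798 = 1.0128 m (along the plate) below the hinge at the top edge, so the moment about the hinge is M = F × 1.0128 = 26.2402 × 1.0128 = 26.5761 kN·m.
A normal force at the bottom, 1.79 m from the hinge, must supply this moment: P = 26.5761/1.79 = 14.847 kN.

P ≈ 15 kN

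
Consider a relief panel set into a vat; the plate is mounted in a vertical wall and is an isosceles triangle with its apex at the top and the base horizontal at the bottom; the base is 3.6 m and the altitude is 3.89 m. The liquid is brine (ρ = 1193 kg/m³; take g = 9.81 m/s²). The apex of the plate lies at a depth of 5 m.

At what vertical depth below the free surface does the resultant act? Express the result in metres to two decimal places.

h_p = 7.70 m

γ = ρg = 1193 × 9.81 / 1000 = 11.70333 kN/m³.
With the apex up, the centroid sits 2h/3 = 2 × 3.89/3 = 2.59333 m below the apex, so the centroid depth is h_c = 5 + 2.59333 = 7.59333 m.
A = ½ × 3.6 × 3.89 = 7.002 m².
Resultant F = γ·h_c·A = 11.70333 × 7.59333 × 7.002 = 622.248 kN.
I_c = b·h³/36 = 3.6 × 3.89³/36 = 5.88639 m⁴.
Centre of pressure: y_p = y_c + I_c/(y_c·A) = 7.59333 + 5.88639/(7.59333 × 7.002) = 7.59333 + 0.110712 = 7.70404 m along the plane.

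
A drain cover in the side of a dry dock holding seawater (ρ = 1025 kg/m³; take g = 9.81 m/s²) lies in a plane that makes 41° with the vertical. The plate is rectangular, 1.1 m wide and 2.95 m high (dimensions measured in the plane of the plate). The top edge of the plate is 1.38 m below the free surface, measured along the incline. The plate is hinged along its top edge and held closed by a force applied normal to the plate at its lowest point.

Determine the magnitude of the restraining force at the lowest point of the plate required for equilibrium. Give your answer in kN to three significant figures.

P ≈ 41.2 kN

γ = ρg = 1025 × 9.81 / 1000 = 10.05525 kN/m³.
The plate makes 41° with the vertical, i.e. θ = 90° − 41° = 49° to the horizontal. Measuring y along the incline from the free-surface line, vertical depth h = y·sinθ with sinθ = 0.754710.
The centroid lies 2.95/2 = 1.475 m below the top edge, so y_c = 1.38 + 1.475 = 2.855 m and h_c = 2.855 × 0.754710 = 2.1547 m.
A = 1.1 × 2.95 = 3.245 m².
Resultant F = γ·h_c·A = 10.05525 × 2.1547 × 3.245 = 70.3063 kN.
I_c = b·h³/12 = 1.1 × 2.95³/12 = 2.3533 m⁴.
Centre of pressure: y_p = y_c + I_c/(y_c·A) = 2.855 + 2.3533/(2.855 × 3.245) = 2.855 + 0.254013 = 3.10901 m along the plane.
The resultant acts 1.475 + 0.254013 = 1.72901 m (along the plate) below the hinge at the top edge, so the moment about the hinge is M = F × 1.72901 = 70.3063 × 1.72901 = 121.56 kN·m.
A normal force at the bottom, 2.95 m from the hinge, must supply this moment: P = 121.56/2.95 = 41.2068 kN.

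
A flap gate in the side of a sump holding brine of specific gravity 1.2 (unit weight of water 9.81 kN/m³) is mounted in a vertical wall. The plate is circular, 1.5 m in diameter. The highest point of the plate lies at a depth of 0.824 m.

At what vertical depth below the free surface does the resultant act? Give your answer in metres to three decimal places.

γ = 1.2 × 9.81 = 11.772 kN/m³.
The centroid is at the centre, 0.75 m below the top of the plate, so the centroid depth is h_c = 0.824 + 0.75 = 1.574 m.
A = π(0.75)² = 1.76715 m².
Resultant F = γ·h_c·A = 11.772 × 1.574 × 1.76715 = 32.7437 kN.
I_c = πr⁴/4 = π × 0.75⁴/4 = 0.248505 m⁴.
Centre of pressure: y_p = y_c + I_c/(y_c·A) = 1.574 + 0.248505/(1.574 × 1.76715) = 1.574 + 0.0893423 = 1.66334 m along the plane.

h_p = 1.663 m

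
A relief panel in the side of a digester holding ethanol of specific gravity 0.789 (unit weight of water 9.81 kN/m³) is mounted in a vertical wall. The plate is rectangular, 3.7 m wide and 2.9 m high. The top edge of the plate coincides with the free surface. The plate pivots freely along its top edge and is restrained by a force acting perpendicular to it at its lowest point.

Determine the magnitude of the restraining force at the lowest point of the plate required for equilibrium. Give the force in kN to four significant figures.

P ≈ 80.28 kN

γ = 0.789 × 9.81 = 7.74009 kN/m³.
The centroid lies 2.9/2 = 1.45 m below the top edge, so the centroid depth is h_c = 1.45 m.
A = 3.7 × 2.9 = 10.73 m².
Resultant F = γ·h_c·A = 7.74009 × 1.45 × 10.73 = 120.424 kN.
I_c = b·h³/12 = 3.7 × 2.9³/12 = 7.51994 m⁴.
Centre of pressure: y_p = y_c + I_c/(y_c·A) = 1.45 + 7.51994/(1.45 × 10.73) = 1.45 + 0.483333 = 1.93333 m along the plane.
The resultant acts 1.45 + 0.483333 = 1.93333 m (along the plate) below the hinge at the top edge, so the moment about the hinge is M = F × 1.93333 = 120.424 × 1.93333 = 232.819 kN·m.
A normal force at the bottom, 2.9 m from the hinge, must supply this moment: P = 232.819/2.9 = 80.2824 kN.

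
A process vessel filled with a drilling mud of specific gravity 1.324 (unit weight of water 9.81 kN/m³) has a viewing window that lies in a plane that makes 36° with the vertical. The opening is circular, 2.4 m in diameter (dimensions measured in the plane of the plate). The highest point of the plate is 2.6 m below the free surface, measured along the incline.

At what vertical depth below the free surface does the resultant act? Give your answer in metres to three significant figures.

h_p = 3.15 m

γ = 1.324 × 9.81 = 12.98844 kN/m³.
The plate makes 36° with the vertical, i.e. θ = 90° − 36° = 54° to the horizontal. Measuring y along the incline from the free-surface line, vertical depth h = y·sinθ with sinθ = 0.809017.
The centroid is at the centre, 1.2 m below the top of the plate, so y_c = 2.6 + 1.2 = 3.8 m and h_c = 3.8 × 0.809017 = 3.07426 m.
A = π(1.2)² = 4.52389 m².
Resultant F = γ·h_c·A = 12.98844 × 3.07426 × 4.52389 = 180.638 kN.
I_c = πr⁴/4 = π × 1.2⁴/4 = 1.6286 m⁴.
Centre of pressure: y_p = y_c + I_c/(y_c·A) = 3.8 + 1.6286/(3.8 × 4.52389) = 3.8 + 0.0947368 = 3.89474 m along the plane.
Vertically, h_p = y_p·sinθ = 3.89474 × 0.809017 = 3.15091 m.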